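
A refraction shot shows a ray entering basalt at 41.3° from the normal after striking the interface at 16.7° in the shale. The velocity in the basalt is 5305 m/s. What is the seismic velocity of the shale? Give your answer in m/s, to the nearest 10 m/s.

sin 16.7° = 0.2874; sin 41.3° = 0.6600.
V₁ = V₂·(sin θ₁/sin θ₂) = 5305·(0.2874/0.6600) = 2309.76 m/s.

2310 m/s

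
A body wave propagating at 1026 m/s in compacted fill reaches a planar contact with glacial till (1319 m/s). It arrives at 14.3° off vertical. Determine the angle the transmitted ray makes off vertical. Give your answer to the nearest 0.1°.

Snell's law: sin θ₂ = (V₂/V₁)·sin θ₁ = (1319/1026)·sin 14.3° = 0.3175.
θ₂ = sin⁻¹(0.3175) = 18.51° (from vertical).

18.5°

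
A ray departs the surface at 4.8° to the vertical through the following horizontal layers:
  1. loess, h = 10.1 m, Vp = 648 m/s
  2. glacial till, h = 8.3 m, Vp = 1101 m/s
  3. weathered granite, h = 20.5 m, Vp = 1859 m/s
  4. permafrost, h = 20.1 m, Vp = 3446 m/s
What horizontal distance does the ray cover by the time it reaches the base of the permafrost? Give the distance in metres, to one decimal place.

17.1 m

p = sin θ₁/V₁ = sin 4.8°/648 = 1.2913e-04 s/m is conserved through the stack.
Layer 1: θ = 4.80°; offset = 10.1·tan 4.80° = 0.848 m.
Layer 2: sin θ = p·1101 = 0.1422 → θ = 8.17°; offset = 8.3·tan 8.17° = 1.192 m.
Layer 3: sin θ = p·1859 = 0.2401 → θ = 13.89°; offset = 20.5·tan 13.89° = 5.069 m.
Layer 4: sin θ = p·3446 = 0.4450 → θ = 26.42°; offset = 20.1·tan 26.42° = 9.988 m.
Summing the layer offsets gives 17.097 m.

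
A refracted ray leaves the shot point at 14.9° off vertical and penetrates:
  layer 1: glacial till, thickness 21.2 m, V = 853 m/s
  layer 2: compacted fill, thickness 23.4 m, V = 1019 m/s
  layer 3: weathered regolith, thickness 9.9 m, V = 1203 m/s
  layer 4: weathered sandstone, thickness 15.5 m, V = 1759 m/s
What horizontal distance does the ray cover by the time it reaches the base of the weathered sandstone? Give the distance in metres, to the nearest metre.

27 m

Apply Snell's law at each interface; in layer i the horizontal offset is hᵢ·tan θᵢ.
Layer 1: θ = 14.90°; offset = 21.2·tan 14.90° = 5.641 m.
Layer 2: sin θ = 1019·sin 14.9°/853 = 0.3072, θ = 17.89°; offset = 23.4·tan 17.89° = 7.553 m.
Layer 3: sin θ = 1203·sin 14.9°/853 = 0.3626, θ = 21.26°; offset = 9.9·tan 21.26° = 3.852 m.
Layer 4: sin θ = 1759·sin 14.9°/853 = 0.5302, θ = 32.02°; offset = 15.5·tan 32.02° = 9.694 m.
Σ offsets = 26.740 m.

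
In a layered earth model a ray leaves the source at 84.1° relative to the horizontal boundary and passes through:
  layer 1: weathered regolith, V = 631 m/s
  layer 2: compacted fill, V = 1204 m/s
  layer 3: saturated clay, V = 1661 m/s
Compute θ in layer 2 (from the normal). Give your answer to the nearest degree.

11°

From the normal: θ₁ = 90° − 84.1° = 5.9°.
Snell's law across each interface conserves sin θ / V, so sin θ_2 = V_2·sin θ₁/V₁.
sin θ_2 = 1204 × sin 5.9° / 631 = 0.1961.
θ_2 = 11.31° from the vertical.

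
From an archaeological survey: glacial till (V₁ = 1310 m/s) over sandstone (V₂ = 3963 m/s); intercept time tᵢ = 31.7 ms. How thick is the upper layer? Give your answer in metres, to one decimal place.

22.0 m

θ_c = arcsin(1310/3963) = 19.30°; cos θ_c = 0.9438.
tᵢ = 2h cos θ_c/V₁ ⇒ h = tᵢ·V₁/(2 cos θ_c) = 0.0317·1310/(2·0.9438) = 22.00 m.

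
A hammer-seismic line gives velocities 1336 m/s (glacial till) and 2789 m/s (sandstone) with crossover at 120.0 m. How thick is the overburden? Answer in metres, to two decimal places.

35.61 m

h = (x_cross/2)·√((V₂−V₁)/(V₂+V₁)).
(V₂−V₁)/(V₂+V₁) = (2789−1336)/(2789+1336) = 0.3522; √ = 0.5935.
h = (120.0/2)·0.5935 = 35.61 m.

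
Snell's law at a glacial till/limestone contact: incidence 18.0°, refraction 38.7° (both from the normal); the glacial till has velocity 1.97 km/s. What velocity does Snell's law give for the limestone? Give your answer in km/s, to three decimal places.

Snell's law: sin 18.0°/V₁ = sin 38.7°/V₂.
V₂ = V₁·sin 38.7°/sin 18.0° = 1.97 × 2.0233 = 3.986 km/s.

3.986 km/s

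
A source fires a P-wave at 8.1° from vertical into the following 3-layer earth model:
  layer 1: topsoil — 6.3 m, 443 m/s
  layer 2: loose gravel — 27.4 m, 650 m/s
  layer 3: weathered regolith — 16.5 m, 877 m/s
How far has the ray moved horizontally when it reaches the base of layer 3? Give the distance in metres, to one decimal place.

11.5 m

Ray parameter p = sin 8.1° / 443 m/s = 3.1806e-04 s/m.
Layer 1: θ = 8.10°; offset = 6.3·tan 8.10° = 0.897 m.
Layer 2: sin θ = p·650 = 0.2067 → θ = 11.93°; offset = 27.4·tan 11.93° = 5.790 m.
Layer 3: sin θ = p·877 = 0.2789 → θ = 16.20°; offset = 16.5·tan 16.20° = 4.793 m.
Summing the layer offsets gives 11.479 m.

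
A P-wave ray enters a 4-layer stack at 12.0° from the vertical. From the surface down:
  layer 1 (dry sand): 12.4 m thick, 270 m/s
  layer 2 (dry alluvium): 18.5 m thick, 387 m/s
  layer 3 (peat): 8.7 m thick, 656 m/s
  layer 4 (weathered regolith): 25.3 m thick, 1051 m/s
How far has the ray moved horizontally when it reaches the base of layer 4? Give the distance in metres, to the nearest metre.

48 m

Ray parameter p = sin 12.0° / 270 m/s = 7.7004e-04 s/m.
Layer 1: θ = 12.00°; offset = 12.4·tan 12.00° = 2.636 m.
Layer 2: sin θ = p·387 = 0.2980 → θ = 17.34°; offset = 18.5·tan 17.34° = 5.776 m.
Layer 3: sin θ = p·656 = 0.5051 → θ = 30.34°; offset = 8.7·tan 30.34° = 5.092 m.
Layer 4: sin θ = p·1051 = 0.8093 → θ = 54.03°; offset = 25.3·tan 54.03° = 34.860 m.
Summing the layer offsets gives 48.363 m.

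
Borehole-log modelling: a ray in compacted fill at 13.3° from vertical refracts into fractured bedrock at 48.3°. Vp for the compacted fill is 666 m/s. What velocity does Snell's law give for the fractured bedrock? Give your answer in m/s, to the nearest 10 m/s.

2160 m/s

Snell's law: sin 13.3°/V₁ = sin 48.3°/V₂.
V₂ = V₁·sin 48.3°/sin 13.3° = 666 × 3.2456 = 2161.54 m/s.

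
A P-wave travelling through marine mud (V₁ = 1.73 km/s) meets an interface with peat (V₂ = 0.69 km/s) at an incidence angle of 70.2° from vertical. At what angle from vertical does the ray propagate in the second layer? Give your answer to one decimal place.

sin θ₁/V₁ = sin θ₂/V₂ ⇒ sin θ₂ = 0.69·sin 70.2°/1.73 = 0.69·0.9409/1.73 = 0.3753.
θ₂ = sin⁻¹(0.3753) = 22.04° (from vertical).

22.0°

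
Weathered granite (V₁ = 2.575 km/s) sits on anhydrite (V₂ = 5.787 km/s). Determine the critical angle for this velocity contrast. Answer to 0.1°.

26.4°

At critical incidence the refracted ray runs along the interface (θ₂ = 90°), so sin θ_c = V₁/V₂.
θ_c = arcsin(2.575/5.787) = arcsin 0.4450 = 26.42°.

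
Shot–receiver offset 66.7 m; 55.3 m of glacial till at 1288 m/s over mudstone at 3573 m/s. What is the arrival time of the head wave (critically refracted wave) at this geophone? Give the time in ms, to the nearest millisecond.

99 ms

t = x/V₂ + 2h·√(V₂²−V₁²)/(V₁V₂).
√(V₂²−V₁²) = √(3573²−1288²) = 3332.8 m/s; delay term = 2·55.3·3332.8/(1288·3573) = 0.08010 s.
t = 66.7/3573 + 0.08010 = 0.09876 s.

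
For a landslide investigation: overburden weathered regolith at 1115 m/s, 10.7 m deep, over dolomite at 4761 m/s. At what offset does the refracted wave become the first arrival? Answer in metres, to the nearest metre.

27 m

x_cross = 2h·√((V₂+V₁)/(V₂−V₁)).
(V₂+V₁)/(V₂−V₁) = (4761+1115)/(4761−1115) = 1.6116; √ = 1.2695.
x_cross = 2·10.7·1.2695 = 27.17 m.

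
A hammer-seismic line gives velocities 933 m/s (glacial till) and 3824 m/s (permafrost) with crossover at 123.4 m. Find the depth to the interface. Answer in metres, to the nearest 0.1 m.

h = (x_cross/2)·√((V₂−V₁)/(V₂+V₁)).
(V₂−V₁)/(V₂+V₁) = (3824−933)/(3824+933) = 0.6077; √ = 0.7796.
h = (123.4/2)·0.7796 = 48.10 m.

48.1 m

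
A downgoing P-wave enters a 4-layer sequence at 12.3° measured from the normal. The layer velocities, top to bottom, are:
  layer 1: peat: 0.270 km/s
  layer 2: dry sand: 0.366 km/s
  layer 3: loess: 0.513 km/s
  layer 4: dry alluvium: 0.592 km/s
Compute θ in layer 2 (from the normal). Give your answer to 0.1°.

Ray parameter p = sin 12.3° / 0.270 = 7.8900e-01 s/km.
sin θ_2 = p·V_2 = 7.8900e-01 × 0.366 = 0.2888.
θ_2 = arcsin 0.2888 = 16.78°.

16.8°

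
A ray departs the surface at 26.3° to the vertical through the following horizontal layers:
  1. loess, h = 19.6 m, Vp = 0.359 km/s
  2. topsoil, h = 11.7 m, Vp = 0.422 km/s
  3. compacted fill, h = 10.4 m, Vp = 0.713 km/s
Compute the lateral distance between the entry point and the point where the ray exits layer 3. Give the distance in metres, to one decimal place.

36.1 m

p = sin θ₁/V₁ = sin 26.3°/0.359 = 1.2342e+00 s/km is conserved through the stack.
Layer 1: θ = 26.30°; offset = 19.6·tan 26.30° = 9.687 m.
Layer 2: sin θ = p·0.422 = 0.5208 → θ = 31.39°; offset = 11.7·tan 31.39° = 7.138 m.
Layer 3: sin θ = p·0.713 = 0.8800 → θ = 61.64°; offset = 10.4·tan 61.64° = 19.266 m.
Total horizontal offset = 36.091 m.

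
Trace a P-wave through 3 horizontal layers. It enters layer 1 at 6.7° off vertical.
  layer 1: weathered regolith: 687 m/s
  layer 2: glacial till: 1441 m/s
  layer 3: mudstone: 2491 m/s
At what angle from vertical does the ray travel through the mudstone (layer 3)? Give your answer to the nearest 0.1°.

25.0°

Snell's law across each interface conserves sin θ / V, so sin θ_3 = V_3·sin θ₁/V₁.
sin θ_3 = 2491 × sin 6.7° / 687 = 0.4230.
θ_3 = arcsin 0.4230 = 25.03°.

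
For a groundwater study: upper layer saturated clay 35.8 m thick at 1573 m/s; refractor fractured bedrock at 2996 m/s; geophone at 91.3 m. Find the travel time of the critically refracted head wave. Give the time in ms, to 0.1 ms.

θ_c = arcsin(V₁/V₂) = arcsin(1573/2996) = 31.67°, cos θ_c = 0.8511.
Intercept time tᵢ = 2h cos θ_c / V₁ = 2·35.8·0.8511/1573 = 0.03874 s.
t = x/V₂ + tᵢ = 91.3/2996 + 0.03874 = 0.06921 s.

69.2 ms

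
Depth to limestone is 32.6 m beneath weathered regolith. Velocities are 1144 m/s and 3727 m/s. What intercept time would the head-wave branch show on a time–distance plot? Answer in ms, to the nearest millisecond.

θ_c = arcsin(V₁/V₂) = arcsin(1144/3727) = 17.88°; cos θ_c = 0.9517.
tᵢ = 2h·cos θ_c / V₁ = 2·32.6·0.9517 / 1144 = 0.05424 s.

54 ms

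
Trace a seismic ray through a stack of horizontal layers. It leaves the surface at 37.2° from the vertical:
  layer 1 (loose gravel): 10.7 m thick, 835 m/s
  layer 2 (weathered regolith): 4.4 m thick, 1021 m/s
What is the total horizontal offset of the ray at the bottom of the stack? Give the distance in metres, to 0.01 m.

p = sin θ₁/V₁ = sin 37.2°/835 = 7.2407e-04 s/m is conserved through the stack.
Layer 1: θ = 37.20°; offset = 10.7·tan 37.20° = 8.1217 m.
Layer 2: sin θ = p·1021 = 0.7393 → θ = 47.67°; offset = 4.4·tan 47.67° = 4.8304 m.
Total horizontal offset = 12.9522 m.

12.95 m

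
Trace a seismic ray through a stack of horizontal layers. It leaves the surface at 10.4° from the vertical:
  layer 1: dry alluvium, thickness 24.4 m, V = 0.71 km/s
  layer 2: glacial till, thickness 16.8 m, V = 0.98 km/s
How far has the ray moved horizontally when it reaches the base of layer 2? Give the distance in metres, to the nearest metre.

Ray parameter p = sin 10.4° / 0.71 km/s = 2.5425e-01 s/km.
Layer 1: θ = 10.40°; offset = 24.4·tan 10.40° = 4.478 m.
Layer 2: sin θ = p·0.98 = 0.2492 → θ = 14.43°; offset = 16.8·tan 14.43° = 4.322 m.
Summing the layer offsets gives 8.801 m.

9 m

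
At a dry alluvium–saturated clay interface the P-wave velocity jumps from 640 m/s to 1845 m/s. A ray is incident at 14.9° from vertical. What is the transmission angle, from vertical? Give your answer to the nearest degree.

Snell's law: sin θ₂ = (V₂/V₁)·sin θ₁ = (1845/640)·sin 14.9° = 0.7413.
θ₂ = sin⁻¹(0.7413) = 47.84° (from vertical).

48°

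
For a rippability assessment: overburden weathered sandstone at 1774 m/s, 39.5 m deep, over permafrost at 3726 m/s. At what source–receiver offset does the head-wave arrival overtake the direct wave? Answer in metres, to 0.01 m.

132.61 m

θ_c = arcsin(1774/3726) = 28.43°, so cos θ_c = 0.8794 and tᵢ = 2h cos θ_c/V₁ = 0.0392 s.
At crossover x/V₁ = x/V₂ + tᵢ ⇒ x = tᵢ/(1/V₁ − 1/V₂) = 0.03916/(5.6370e-04 − 2.6838e-04) = 132.61 m.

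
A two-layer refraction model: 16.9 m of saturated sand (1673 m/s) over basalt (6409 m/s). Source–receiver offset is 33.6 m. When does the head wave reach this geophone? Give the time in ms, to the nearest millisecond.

θ_c = arcsin(V₁/V₂) = arcsin(1673/6409) = 15.13°, cos θ_c = 0.9653.
Intercept time tᵢ = 2h cos θ_c / V₁ = 2·16.9·0.9653/1673 = 0.01950 s.
t = x/V₂ + tᵢ = 33.6/6409 + 0.01950 = 0.02475 s.

25 ms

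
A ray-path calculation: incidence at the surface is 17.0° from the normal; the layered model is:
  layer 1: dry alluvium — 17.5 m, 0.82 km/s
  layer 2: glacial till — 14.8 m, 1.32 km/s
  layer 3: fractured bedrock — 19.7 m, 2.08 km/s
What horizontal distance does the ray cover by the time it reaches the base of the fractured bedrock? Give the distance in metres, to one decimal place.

35.0 m

Apply Snell's law at each interface; in layer i the horizontal offset is hᵢ·tan θᵢ.
Layer 1: θ = 17.00°; offset = 17.5·tan 17.00° = 5.350 m.
Layer 2: sin θ = 1.32·sin 17.0°/0.82 = 0.4706, θ = 28.08°; offset = 14.8·tan 28.08° = 7.895 m.
Layer 3: sin θ = 2.08·sin 17.0°/0.82 = 0.7416, θ = 47.87°; offset = 19.7·tan 47.87° = 21.780 m.
Summing the layer offsets gives 35.024 m.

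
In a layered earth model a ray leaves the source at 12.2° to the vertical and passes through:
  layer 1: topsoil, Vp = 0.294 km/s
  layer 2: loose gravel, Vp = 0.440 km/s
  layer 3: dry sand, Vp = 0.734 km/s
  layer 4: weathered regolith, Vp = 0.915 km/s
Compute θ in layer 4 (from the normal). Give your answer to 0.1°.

41.1°

Ray parameter p = sin 12.2° / 0.294 = 7.1879e-01 s/km.
sin θ_4 = p·V_4 = 7.1879e-01 × 0.915 = 0.6577.
θ_4 = 41.12° from the vertical.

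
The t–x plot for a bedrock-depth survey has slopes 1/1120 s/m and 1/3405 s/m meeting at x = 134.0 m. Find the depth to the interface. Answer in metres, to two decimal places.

47.61 m

x_cross = 2h·√((V₂+V₁)/(V₂−V₁)) → h = x_cross / (2·√((V₂+V₁)/(V₂−V₁))).
√((V₂+V₁)/(V₂−V₁)) = √((3405+1120)/(3405−1120)) = 1.4072.
h = 134.0 / (2·1.4072) = 47.61 m.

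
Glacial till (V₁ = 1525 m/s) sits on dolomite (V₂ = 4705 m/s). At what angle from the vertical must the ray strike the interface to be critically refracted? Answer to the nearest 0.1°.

Critical incidence: sin θ_c = V₁/V₂ = 1525/4705 = 0.3241.
θ_c = arcsin 0.3241 = 18.91°.

18.9°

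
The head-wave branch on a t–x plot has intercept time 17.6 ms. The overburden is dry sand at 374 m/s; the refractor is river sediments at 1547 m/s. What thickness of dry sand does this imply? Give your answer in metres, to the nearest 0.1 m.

h = tᵢ·V₁·V₂ / (2·√(V₂²−V₁²)).
√(V₂²−V₁²) = √(1547² − 374²) = 1501.1 m/s.
h = 0.0176 s × 374 × 1547 / (2 × 1501.1) = 3.39 m.

3.4 m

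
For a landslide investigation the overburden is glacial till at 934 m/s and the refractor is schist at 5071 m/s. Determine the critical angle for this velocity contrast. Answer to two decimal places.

10.61°

Critical incidence: sin θ_c = V₁/V₂ = 934/5071 = 0.1842.
θ_c = arcsin 0.1842 = 10.61°.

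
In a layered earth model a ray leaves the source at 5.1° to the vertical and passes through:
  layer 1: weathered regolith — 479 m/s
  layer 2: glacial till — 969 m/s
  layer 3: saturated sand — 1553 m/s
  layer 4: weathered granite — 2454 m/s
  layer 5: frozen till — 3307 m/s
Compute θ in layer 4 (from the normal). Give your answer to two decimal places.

27.09°

Ray parameter p = sin 5.1° / 479 = 1.8558e-04 s/m.
sin θ_4 = p·V_4 = 1.8558e-04 × 2454 = 0.4554.
θ_4 = arcsin 0.4554 = 27.09°.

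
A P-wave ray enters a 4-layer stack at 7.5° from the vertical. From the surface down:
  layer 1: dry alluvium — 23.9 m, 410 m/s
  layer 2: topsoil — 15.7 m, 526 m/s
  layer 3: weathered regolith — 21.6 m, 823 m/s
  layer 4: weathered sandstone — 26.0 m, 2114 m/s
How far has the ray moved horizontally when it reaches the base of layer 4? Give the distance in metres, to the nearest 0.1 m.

35.3 m

Apply Snell's law at each interface; in layer i the horizontal offset is hᵢ·tan θᵢ.
Layer 1: θ = 7.50°; offset = 23.9·tan 7.50° = 3.146 m.
Layer 2: sin θ = 526·sin 7.5°/410 = 0.1675, θ = 9.64°; offset = 15.7·tan 9.64° = 2.667 m.
Layer 3: sin θ = 823·sin 7.5°/410 = 0.2620, θ = 15.19°; offset = 21.6·tan 15.19° = 5.864 m.
Layer 4: sin θ = 2114·sin 7.5°/410 = 0.6730, θ = 42.30°; offset = 26.0·tan 42.30° = 23.658 m.
Total horizontal offset = 35.335 m.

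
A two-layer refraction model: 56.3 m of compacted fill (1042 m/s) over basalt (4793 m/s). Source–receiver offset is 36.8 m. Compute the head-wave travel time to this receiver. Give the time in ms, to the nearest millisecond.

113 ms

θ_c = arcsin(V₁/V₂) = arcsin(1042/4793) = 12.56°, cos θ_c = 0.9761.
Intercept time tᵢ = 2h cos θ_c / V₁ = 2·56.3·0.9761/1042 = 0.10548 s.
t = x/V₂ + tᵢ = 36.8/4793 + 0.10548 = 0.11315 s.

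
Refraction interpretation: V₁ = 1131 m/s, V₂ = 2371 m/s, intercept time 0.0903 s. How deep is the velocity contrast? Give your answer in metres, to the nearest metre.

58 m

θ_c = arcsin(1131/2371) = 28.49°; cos θ_c = 0.8789.
tᵢ = 2h cos θ_c/V₁ ⇒ h = tᵢ·V₁/(2 cos θ_c) = 0.0903·1131/(2·0.8789) = 58.10 m.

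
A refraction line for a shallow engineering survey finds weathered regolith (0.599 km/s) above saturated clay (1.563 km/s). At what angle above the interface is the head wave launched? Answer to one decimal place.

Critical incidence: sin θ_c = V₁/V₂ = 0.599/1.563 = 0.3832.
θ_c = arcsin 0.3832 = 22.53°.
Measured from the interface: 90° − 22.53° = 67.47°.

67.5°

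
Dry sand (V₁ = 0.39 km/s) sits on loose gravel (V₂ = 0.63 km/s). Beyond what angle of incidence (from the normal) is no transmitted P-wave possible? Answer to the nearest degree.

At critical incidence the refracted ray runs along the interface (θ₂ = 90°), so sin θ_c = V₁/V₂.
θ_c = arcsin(0.39/0.63) = arcsin 0.6190 = 38.25°.

38°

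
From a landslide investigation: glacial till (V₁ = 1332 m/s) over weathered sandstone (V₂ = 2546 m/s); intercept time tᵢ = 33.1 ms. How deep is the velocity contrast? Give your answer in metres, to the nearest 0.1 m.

h = tᵢ·V₁·V₂ / (2·√(V₂²−V₁²)).
√(V₂²−V₁²) = √(2546² − 1332²) = 2169.8 m/s.
h = 0.0331 s × 1332 × 2546 / (2 × 2169.8) = 25.87 m.

25.9 m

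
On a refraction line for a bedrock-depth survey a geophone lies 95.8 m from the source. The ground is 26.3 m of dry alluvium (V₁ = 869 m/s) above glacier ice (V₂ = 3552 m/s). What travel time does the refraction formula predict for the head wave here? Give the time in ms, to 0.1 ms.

85.7 ms

t = x/V₂ + 2h·√(V₂²−V₁²)/(V₁V₂).
√(V₂²−V₁²) = √(3552²−869²) = 3444.1 m/s; delay term = 2·26.3·3444.1/(869·3552) = 0.05869 s.
t = 95.8/3552 + 0.05869 = 0.08566 s.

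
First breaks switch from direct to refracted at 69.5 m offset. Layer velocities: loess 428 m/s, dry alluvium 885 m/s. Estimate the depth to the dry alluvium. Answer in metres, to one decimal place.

x_cross = 2h·√((V₂+V₁)/(V₂−V₁)) → h = x_cross / (2·√((V₂+V₁)/(V₂−V₁))).
√((V₂+V₁)/(V₂−V₁)) = √((885+428)/(885−428)) = 1.6950.
h = 69.5 / (2·1.6950) = 20.50 m.

20.5 m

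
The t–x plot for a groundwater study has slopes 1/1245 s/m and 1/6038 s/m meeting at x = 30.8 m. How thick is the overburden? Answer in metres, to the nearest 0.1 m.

12.5 m

x_cross = 2h·√((V₂+V₁)/(V₂−V₁)) → h = x_cross / (2·√((V₂+V₁)/(V₂−V₁))).
√((V₂+V₁)/(V₂−V₁)) = √((6038+1245)/(6038−1245)) = 1.2327.
h = 30.8 / (2·1.2327) = 12.49 m.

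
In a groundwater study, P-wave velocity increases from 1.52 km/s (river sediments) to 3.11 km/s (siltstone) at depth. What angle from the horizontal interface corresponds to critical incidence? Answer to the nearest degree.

Critical incidence: sin θ_c = V₁/V₂ = 1.52/3.11 = 0.4887.
θ_c = arcsin 0.4887 = 29.26°.
Measured from the interface: 90° − 29.26° = 60.74°.

61°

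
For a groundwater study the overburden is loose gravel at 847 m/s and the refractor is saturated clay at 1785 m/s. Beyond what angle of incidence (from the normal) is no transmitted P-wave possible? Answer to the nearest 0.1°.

At critical incidence the refracted ray runs along the interface (θ₂ = 90°), so sin θ_c = V₁/V₂.
θ_c = arcsin(847/1785) = arcsin 0.4745 = 28.33°.

28.3°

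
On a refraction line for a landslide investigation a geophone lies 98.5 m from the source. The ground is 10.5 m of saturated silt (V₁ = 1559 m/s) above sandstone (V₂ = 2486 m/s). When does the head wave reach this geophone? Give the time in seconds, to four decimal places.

t = x/V₂ + 2h·√(V₂²−V₁²)/(V₁V₂).
√(V₂²−V₁²) = √(2486²−1559²) = 1936.4 m/s; delay term = 2·10.5·1936.4/(1559·2486) = 0.01049 s.
t = 98.5/2486 + 0.01049 = 0.05011 s.

0.0501 s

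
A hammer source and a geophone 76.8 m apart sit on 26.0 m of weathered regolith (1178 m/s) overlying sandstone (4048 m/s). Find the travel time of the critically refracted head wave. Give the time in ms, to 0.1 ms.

61.2 ms

θ_c = arcsin(V₁/V₂) = arcsin(1178/4048) = 16.92°, cos θ_c = 0.9567.
Intercept time tᵢ = 2h cos θ_c / V₁ = 2·26.0·0.9567/1178 = 0.04223 s.
t = x/V₂ + tᵢ = 76.8/4048 + 0.04223 = 0.06120 s.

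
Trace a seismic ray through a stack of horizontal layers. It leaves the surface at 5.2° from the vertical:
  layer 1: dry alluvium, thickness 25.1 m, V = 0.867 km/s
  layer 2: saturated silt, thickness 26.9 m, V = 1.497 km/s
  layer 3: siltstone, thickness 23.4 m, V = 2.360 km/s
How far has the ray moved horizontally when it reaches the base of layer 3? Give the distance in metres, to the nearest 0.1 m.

12.5 m

Apply Snell's law at each interface; in layer i the horizontal offset is hᵢ·tan θᵢ.
Layer 1: θ = 5.20°; offset = 25.1·tan 5.20° = 2.284 m.
Layer 2: sin θ = 1.497·sin 5.2°/0.867 = 0.1565, θ = 9.00°; offset = 26.9·tan 9.00° = 4.262 m.
Layer 3: sin θ = 2.360·sin 5.2°/0.867 = 0.2467, θ = 14.28°; offset = 23.4·tan 14.28° = 5.957 m.
Σ offsets = 12.503 m.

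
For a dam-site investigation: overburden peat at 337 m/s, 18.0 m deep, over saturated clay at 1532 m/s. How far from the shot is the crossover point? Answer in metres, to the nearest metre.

x_cross = 2h·√((V₂+V₁)/(V₂−V₁)).
(V₂+V₁)/(V₂−V₁) = (1532+337)/(1532−337) = 1.5640; √ = 1.2506.
x_cross = 2·18.0·1.2506 = 45.02 m.

45 m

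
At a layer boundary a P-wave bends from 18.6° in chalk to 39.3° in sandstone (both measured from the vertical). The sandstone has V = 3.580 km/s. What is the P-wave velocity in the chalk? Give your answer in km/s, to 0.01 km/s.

1.80 km/s

Snell's law: sin 18.6°/V₁ = sin 39.3°/V₂.
V₁ = V₂·sin 18.6°/sin 39.3° = 3.580 × 0.5036 = 1.80 km/s.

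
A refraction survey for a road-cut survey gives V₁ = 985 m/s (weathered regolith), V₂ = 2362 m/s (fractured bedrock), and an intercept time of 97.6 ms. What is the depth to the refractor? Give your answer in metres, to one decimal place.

52.9 m

h = tᵢ·V₁·V₂ / (2·√(V₂²−V₁²)).
√(V₂²−V₁²) = √(2362² − 985²) = 2146.8 m/s.
h = 0.0976 s × 985 × 2362 / (2 × 2146.8) = 52.89 m.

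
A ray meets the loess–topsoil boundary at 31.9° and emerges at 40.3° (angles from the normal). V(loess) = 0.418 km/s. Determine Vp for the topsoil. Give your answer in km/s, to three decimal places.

0.512 km/s

sin 31.9° = 0.5284; sin 40.3° = 0.6468.
V₂ = V₁·(sin θ₂/sin θ₁) = 0.418·(0.6468/0.5284) = 0.512 km/s.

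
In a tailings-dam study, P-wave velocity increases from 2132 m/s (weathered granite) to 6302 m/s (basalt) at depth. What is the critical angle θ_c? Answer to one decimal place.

19.8°

Critical incidence: sin θ_c = V₁/V₂ = 2132/6302 = 0.3383.
θ_c = arcsin 0.3383 = 19.77°.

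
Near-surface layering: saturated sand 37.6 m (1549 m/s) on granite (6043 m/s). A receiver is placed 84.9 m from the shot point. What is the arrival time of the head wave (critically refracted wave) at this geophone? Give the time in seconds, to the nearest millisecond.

t = x/V₂ + 2h·√(V₂²−V₁²)/(V₁V₂).
√(V₂²−V₁²) = √(6043²−1549²) = 5841.1 m/s; delay term = 2·37.6·5841.1/(1549·6043) = 0.04693 s.
t = 84.9/6043 + 0.04693 = 0.06097 s.

0.061 s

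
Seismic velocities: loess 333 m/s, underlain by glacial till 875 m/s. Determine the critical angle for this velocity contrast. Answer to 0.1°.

22.4°

Critical incidence: sin θ_c = V₁/V₂ = 333/875 = 0.3806.
θ_c = arcsin 0.3806 = 22.37°.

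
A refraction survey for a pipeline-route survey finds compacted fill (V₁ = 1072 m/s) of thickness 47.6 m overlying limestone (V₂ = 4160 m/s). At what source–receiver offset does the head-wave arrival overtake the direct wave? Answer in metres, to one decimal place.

123.9 m

x_cross = 2h·√((V₂+V₁)/(V₂−V₁)).
(V₂+V₁)/(V₂−V₁) = (4160+1072)/(4160−1072) = 1.6943; √ = 1.3017.
x_cross = 2·47.6·1.3017 = 123.92 m.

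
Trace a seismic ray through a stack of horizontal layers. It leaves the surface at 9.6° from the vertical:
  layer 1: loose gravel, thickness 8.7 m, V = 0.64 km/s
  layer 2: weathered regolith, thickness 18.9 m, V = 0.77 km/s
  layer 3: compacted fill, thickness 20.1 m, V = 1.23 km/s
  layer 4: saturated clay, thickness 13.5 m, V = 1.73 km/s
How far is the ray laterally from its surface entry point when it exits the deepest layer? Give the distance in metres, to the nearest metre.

19 m

Apply Snell's law at each interface; in layer i the horizontal offset is hᵢ·tan θᵢ.
Layer 1: θ = 9.60°; offset = 8.7·tan 9.60° = 1.471 m.
Layer 2: sin θ = 0.77·sin 9.6°/0.64 = 0.2006, θ = 11.57°; offset = 18.9·tan 11.57° = 3.871 m.
Layer 3: sin θ = 1.23·sin 9.6°/0.64 = 0.3205, θ = 18.69°; offset = 20.1·tan 18.69° = 6.801 m.
Layer 4: sin θ = 1.73·sin 9.6°/0.64 = 0.4508, θ = 26.79°; offset = 13.5·tan 26.79° = 6.818 m.
Total horizontal offset = 18.961 m.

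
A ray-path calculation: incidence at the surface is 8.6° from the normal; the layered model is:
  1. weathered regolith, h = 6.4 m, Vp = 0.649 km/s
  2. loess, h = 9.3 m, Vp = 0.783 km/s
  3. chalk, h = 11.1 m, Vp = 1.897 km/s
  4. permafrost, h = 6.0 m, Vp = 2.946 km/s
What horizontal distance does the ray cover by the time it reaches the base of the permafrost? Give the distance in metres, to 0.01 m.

Ray parameter p = sin 8.6° / 0.649 km/s = 2.3041e-01 s/km.
Layer 1: θ = 8.60°; offset = 6.4·tan 8.60° = 0.9679 m.
Layer 2: sin θ = p·0.783 = 0.1804 → θ = 10.39°; offset = 9.3·tan 10.39° = 1.7058 m.
Layer 3: sin θ = p·1.897 = 0.4371 → θ = 25.92°; offset = 11.1·tan 25.92° = 5.3942 m.
Layer 4: sin θ = p·2.946 = 0.6788 → θ = 42.75°; offset = 6.0·tan 42.75° = 5.5461 m.
Summing the layer offsets gives 13.6140 m.

13.61 m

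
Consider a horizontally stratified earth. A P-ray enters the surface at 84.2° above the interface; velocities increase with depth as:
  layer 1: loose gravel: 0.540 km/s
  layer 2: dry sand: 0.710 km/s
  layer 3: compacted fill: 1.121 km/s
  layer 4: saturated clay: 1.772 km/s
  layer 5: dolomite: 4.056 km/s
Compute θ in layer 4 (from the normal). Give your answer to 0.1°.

From the normal: θ₁ = 90° − 84.2° = 5.8°.
Snell's law across each interface conserves sin θ / V, so sin θ_4 = V_4·sin θ₁/V₁.
sin θ_4 = 1.772 × sin 5.8° / 0.540 = 0.3316.
θ_4 = 19.37° from the vertical.

19.4°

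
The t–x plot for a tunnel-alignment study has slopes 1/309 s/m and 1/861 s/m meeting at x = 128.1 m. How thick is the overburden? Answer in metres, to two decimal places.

43.99 m

h = (x_cross/2)·√((V₂−V₁)/(V₂+V₁)).
(V₂−V₁)/(V₂+V₁) = (861−309)/(861+309) = 0.4718; √ = 0.6869.
h = (128.1/2)·0.6869 = 43.99 m.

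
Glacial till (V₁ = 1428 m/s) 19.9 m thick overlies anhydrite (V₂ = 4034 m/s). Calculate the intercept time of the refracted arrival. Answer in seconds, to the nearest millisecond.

θ_c = arcsin(V₁/V₂) = arcsin(1428/4034) = 20.73°; cos θ_c = 0.9352.
tᵢ = 2h·cos θ_c / V₁ = 2·19.9·0.9352 / 1428 = 0.02607 s.

0.026 s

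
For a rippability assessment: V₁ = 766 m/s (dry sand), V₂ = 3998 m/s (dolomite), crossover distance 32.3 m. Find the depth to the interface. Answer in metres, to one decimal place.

13.3 m

x_cross = 2h·√((V₂+V₁)/(V₂−V₁)) → h = x_cross / (2·√((V₂+V₁)/(V₂−V₁))).
√((V₂+V₁)/(V₂−V₁)) = √((3998+766)/(3998−766)) = 1.2141.
h = 32.3 / (2·1.2141) = 13.30 m.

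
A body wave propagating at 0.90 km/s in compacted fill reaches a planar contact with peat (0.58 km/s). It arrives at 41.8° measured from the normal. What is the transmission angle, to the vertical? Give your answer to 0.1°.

25.4°

sin θ₁/V₁ = sin θ₂/V₂ ⇒ sin θ₂ = 0.58·sin 41.8°/0.90 = 0.58·0.6665/0.90 = 0.4295.
θ₂ = arcsin 0.4295 = 25.44° from the normal.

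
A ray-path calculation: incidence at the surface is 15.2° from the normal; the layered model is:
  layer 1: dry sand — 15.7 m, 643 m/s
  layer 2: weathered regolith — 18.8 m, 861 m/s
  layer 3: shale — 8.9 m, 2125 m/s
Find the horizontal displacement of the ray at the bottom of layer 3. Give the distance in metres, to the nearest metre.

Apply Snell's law at each interface; in layer i the horizontal offset is hᵢ·tan θᵢ.
Layer 1: θ = 15.20°; offset = 15.7·tan 15.20° = 4.266 m.
Layer 2: sin θ = 861·sin 15.2°/643 = 0.3511, θ = 20.55°; offset = 18.8·tan 20.55° = 7.049 m.
Layer 3: sin θ = 2125·sin 15.2°/643 = 0.8665, θ = 60.05°; offset = 8.9·tan 60.05° = 15.448 m.
Σ offsets = 26.763 m.

27 m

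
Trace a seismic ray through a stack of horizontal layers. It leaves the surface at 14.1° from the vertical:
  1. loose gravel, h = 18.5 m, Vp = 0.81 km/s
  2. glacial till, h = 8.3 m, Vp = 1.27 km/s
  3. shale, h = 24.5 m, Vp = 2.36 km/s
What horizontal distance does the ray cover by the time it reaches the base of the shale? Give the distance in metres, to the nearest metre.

p = sin θ₁/V₁ = sin 14.1°/0.81 = 3.0076e-01 s/km is conserved through the stack.
Layer 1: θ = 14.10°; offset = 18.5·tan 14.10° = 4.647 m.
Layer 2: sin θ = p·1.27 = 0.3820 → θ = 22.46°; offset = 8.3·tan 22.46° = 3.430 m.
Layer 3: sin θ = p·2.36 = 0.7098 → θ = 45.22°; offset = 24.5·tan 45.22° = 24.687 m.
Summing the layer offsets gives 32.764 m.

33 m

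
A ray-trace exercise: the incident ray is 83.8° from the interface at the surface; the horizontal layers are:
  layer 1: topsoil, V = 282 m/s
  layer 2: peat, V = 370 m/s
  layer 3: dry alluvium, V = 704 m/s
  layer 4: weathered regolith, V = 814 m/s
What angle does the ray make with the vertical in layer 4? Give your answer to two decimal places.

From the normal: θ₁ = 90° − 83.8° = 6.2°.
Ray parameter p = sin 6.2° / 282 = 3.8298e-04 s/m.
sin θ_4 = p·V_4 = 3.8298e-04 × 814 = 0.3117.
θ_4 = arcsin 0.3117 = 18.16°.

18.16°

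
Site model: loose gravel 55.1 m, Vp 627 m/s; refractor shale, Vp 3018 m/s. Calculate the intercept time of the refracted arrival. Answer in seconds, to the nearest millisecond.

0.172 s

θ_c = arcsin(V₁/V₂) = arcsin(627/3018) = 11.99°; cos θ_c = 0.9782.
tᵢ = 2h·cos θ_c / V₁ = 2·55.1·0.9782 / 627 = 0.17192 s.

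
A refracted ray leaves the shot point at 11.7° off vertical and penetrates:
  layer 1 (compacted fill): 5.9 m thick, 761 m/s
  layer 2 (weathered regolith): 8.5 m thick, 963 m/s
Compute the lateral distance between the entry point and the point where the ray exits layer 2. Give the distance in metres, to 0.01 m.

Apply Snell's law at each interface; in layer i the horizontal offset is hᵢ·tan θᵢ.
Layer 1: θ = 11.70°; offset = 5.9·tan 11.70° = 1.2218 m.
Layer 2: sin θ = 963·sin 11.7°/761 = 0.2566, θ = 14.87°; offset = 8.5·tan 14.87° = 2.2568 m.
Summing the layer offsets gives 3.4786 m.

3.48 m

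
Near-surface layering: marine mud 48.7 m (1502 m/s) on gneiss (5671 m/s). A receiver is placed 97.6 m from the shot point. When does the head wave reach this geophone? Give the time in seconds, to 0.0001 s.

0.0797 s

t = x/V₂ + 2h·√(V₂²−V₁²)/(V₁V₂).
√(V₂²−V₁²) = √(5671²−1502²) = 5468.5 m/s; delay term = 2·48.7·5468.5/(1502·5671) = 0.06253 s.
t = 97.6/5671 + 0.06253 = 0.07974 s.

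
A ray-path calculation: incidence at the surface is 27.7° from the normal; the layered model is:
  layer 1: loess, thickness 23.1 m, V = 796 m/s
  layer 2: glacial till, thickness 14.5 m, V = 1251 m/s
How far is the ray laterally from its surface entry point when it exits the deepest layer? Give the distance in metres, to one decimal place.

Apply Snell's law at each interface; in layer i the horizontal offset is hᵢ·tan θᵢ.
Layer 1: θ = 27.70°; offset = 23.1·tan 27.70° = 12.128 m.
Layer 2: sin θ = 1251·sin 27.7°/796 = 0.7305, θ = 46.93°; offset = 14.5·tan 46.93° = 15.513 m.
Summing the layer offsets gives 27.640 m.

27.6 m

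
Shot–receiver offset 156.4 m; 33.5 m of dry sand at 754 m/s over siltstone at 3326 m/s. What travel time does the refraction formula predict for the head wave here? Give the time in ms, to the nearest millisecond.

θ_c = arcsin(V₁/V₂) = arcsin(754/3326) = 13.10°, cos θ_c = 0.9740.
Intercept time tᵢ = 2h cos θ_c / V₁ = 2·33.5·0.9740/754 = 0.08655 s.
t = x/V₂ + tᵢ = 156.4/3326 + 0.08655 = 0.13357 s.

134 ms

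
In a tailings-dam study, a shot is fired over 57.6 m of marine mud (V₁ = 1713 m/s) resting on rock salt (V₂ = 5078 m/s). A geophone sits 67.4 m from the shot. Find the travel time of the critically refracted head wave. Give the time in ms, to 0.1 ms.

76.6 ms

t = x/V₂ + 2h·√(V₂²−V₁²)/(V₁V₂).
√(V₂²−V₁²) = √(5078²−1713²) = 4780.3 m/s; delay term = 2·57.6·4780.3/(1713·5078) = 0.06331 s.
t = 67.4/5078 + 0.06331 = 0.07658 s.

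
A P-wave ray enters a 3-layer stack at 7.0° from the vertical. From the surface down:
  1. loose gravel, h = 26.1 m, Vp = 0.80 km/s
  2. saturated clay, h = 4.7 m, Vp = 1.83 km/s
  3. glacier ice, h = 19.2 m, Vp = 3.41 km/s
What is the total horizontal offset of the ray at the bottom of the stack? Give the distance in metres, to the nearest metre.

Apply Snell's law at each interface; in layer i the horizontal offset is hᵢ·tan θᵢ.
Layer 1: θ = 7.00°; offset = 26.1·tan 7.00° = 3.205 m.
Layer 2: sin θ = 1.83·sin 7.0°/0.80 = 0.2788, θ = 16.19°; offset = 4.7·tan 16.19° = 1.364 m.
Layer 3: sin θ = 3.41·sin 7.0°/0.80 = 0.5195, θ = 31.30°; offset = 19.2·tan 31.30° = 11.672 m.
Total horizontal offset = 16.241 m.

16 m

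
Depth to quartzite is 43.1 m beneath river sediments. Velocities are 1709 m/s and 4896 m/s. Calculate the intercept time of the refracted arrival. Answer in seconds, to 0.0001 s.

0.0473 s

tᵢ = 2h·√(V₂²−V₁²)/(V₁V₂).
√(V₂²−V₁²) = √(4896²−1709²) = 4588.0 m/s.
tᵢ = 2·43.1·4588.0/(1709·4896) = 0.04727 s.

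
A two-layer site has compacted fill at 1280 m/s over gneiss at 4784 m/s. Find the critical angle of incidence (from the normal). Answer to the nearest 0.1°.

15.5°

At critical incidence the refracted ray runs along the interface (θ₂ = 90°), so sin θ_c = V₁/V₂.
θ_c = arcsin(1280/4784) = arcsin 0.2676 = 15.52°.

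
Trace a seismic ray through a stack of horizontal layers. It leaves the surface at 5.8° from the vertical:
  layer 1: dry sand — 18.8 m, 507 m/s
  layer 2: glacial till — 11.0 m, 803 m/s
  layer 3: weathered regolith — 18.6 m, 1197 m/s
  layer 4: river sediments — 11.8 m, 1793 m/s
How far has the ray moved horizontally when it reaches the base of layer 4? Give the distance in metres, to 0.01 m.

Apply Snell's law at each interface; in layer i the horizontal offset is hᵢ·tan θᵢ.
Layer 1: θ = 5.80°; offset = 18.8·tan 5.80° = 1.9096 m.
Layer 2: sin θ = 803·sin 5.8°/507 = 0.1601, θ = 9.21°; offset = 11.0·tan 9.21° = 1.7836 m.
Layer 3: sin θ = 1197·sin 5.8°/507 = 0.2386, θ = 13.80°; offset = 18.6·tan 13.80° = 4.5697 m.
Layer 4: sin θ = 1793·sin 5.8°/507 = 0.3574, θ = 20.94°; offset = 11.8·tan 20.94° = 4.5153 m.
Σ offsets = 12.7783 m.

12.78 m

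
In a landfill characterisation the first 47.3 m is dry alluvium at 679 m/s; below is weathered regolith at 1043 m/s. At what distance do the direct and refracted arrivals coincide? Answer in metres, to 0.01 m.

205.76 m

x_cross = 2h·√((V₂+V₁)/(V₂−V₁)).
(V₂+V₁)/(V₂−V₁) = (1043+679)/(1043−679) = 4.7308; √ = 2.1750.
x_cross = 2·47.3·2.1750 = 205.76 m.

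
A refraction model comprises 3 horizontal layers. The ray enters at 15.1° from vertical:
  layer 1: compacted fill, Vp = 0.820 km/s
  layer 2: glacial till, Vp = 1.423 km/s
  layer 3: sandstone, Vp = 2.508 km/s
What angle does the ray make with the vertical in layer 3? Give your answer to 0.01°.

52.82°

Ray parameter p = sin 15.1° / 0.820 = 3.1769e-01 s/km.
sin θ_3 = p·V_3 = 3.1769e-01 × 2.508 = 0.7968.
θ_3 = arcsin 0.7968 = 52.82°.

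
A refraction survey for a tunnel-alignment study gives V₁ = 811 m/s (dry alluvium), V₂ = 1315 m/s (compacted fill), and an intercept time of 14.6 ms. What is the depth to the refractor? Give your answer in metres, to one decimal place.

7.5 m

θ_c = arcsin(811/1315) = 38.08°; cos θ_c = 0.7872.
tᵢ = 2h cos θ_c/V₁ ⇒ h = tᵢ·V₁/(2 cos θ_c) = 0.0146·811/(2·0.7872) = 7.52 m.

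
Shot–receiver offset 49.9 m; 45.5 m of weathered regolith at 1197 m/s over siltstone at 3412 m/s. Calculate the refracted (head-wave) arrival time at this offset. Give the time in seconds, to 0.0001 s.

0.0858 s

t = x/V₂ + 2h·√(V₂²−V₁²)/(V₁V₂).
√(V₂²−V₁²) = √(3412²−1197²) = 3195.1 m/s; delay term = 2·45.5·3195.1/(1197·3412) = 0.07119 s.
t = 49.9/3412 + 0.07119 = 0.08582 s.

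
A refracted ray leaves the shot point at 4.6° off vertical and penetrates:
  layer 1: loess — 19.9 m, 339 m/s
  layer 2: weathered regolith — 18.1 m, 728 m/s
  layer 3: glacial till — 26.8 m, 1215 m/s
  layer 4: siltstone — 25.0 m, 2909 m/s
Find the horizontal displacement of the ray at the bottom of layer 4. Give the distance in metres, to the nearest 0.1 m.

36.5 m

Apply Snell's law at each interface; in layer i the horizontal offset is hᵢ·tan θᵢ.
Layer 1: θ = 4.60°; offset = 19.9·tan 4.60° = 1.601 m.
Layer 2: sin θ = 728·sin 4.6°/339 = 0.1722, θ = 9.92°; offset = 18.1·tan 9.92° = 3.165 m.
Layer 3: sin θ = 1215·sin 4.6°/339 = 0.2874, θ = 16.70°; offset = 26.8·tan 16.70° = 8.043 m.
Layer 4: sin θ = 2909·sin 4.6°/339 = 0.6882, θ = 43.49°; offset = 25.0·tan 43.49° = 23.714 m.
Total horizontal offset = 36.522 m.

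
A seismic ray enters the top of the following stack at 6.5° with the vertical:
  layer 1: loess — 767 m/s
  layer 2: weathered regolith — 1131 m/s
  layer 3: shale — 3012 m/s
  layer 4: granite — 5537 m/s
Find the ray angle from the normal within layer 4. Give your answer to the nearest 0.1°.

Ray parameter p = sin 6.5° / 767 = 1.4759e-04 s/m.
sin θ_4 = p·V_4 = 1.4759e-04 × 5537 = 0.8172.
θ_4 = arcsin 0.8172 = 54.81°.

54.8°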